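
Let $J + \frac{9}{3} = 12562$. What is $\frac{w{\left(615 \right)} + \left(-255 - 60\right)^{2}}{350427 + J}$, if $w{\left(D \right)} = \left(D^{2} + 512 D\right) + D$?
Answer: $\frac{792945}{362986} \approx 2.1845$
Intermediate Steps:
$w{\left(D \right)} = D^{2} + 513 D$
$J = 12559$ ($J = -3 + 12562 = 12559$)
$\frac{w{\left(615 \right)} + \left(-255 - 60\right)^{2}}{350427 + J} = \frac{615 \left(513 + 615\right) + \left(-255 - 60\right)^{2}}{350427 + 12559} = \frac{615 \cdot 1128 + \left(-315\right)^{2}}{362986} = \left(693720 + 99225\right) \frac{1}{362986} = 792945 \cdot \frac{1}{362986} = \frac{792945}{362986}$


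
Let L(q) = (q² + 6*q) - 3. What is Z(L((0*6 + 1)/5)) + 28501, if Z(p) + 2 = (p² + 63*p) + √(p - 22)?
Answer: 17744511/625 + 3*I*√66/5 ≈ 28391.0 + 4.8744*I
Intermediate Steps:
L(q) = -3 + q² + 6*q
Z(p) = -2 + p² + √(-22 + p) + 63*p (Z(p) = -2 + ((p² + 63*p) + √(p - 22)) = -2 + ((p² + 63*p) + √(-22 + p)) = -2 + (p² + √(-22 + p) + 63*p) = -2 + p² + √(-22 + p) + 63*p)
Z(L((0*6 + 1)/5)) + 28501 = (-2 + (-3 + ((0*6 + 1)/5)² + 6*((0*6 + 1)/5))² + √(-22 + (-3 + ((0*6 + 1)/5)² + 6*((0*6 + 1)/5))) + 63*(-3 + ((0*6 + 1)/5)² + 6*((0*6 + 1)/5))) + 28501 = (-2 + (-3 + ((0 + 1)*(⅕))² + 6*((0 + 1)*(⅕)))² + √(-22 + (-3 + ((0 + 1)*(⅕))² + 6*((0 + 1)*(⅕)))) + 63*(-3 + ((0 + 1)*(⅕))² + 6*((0 + 1)*(⅕)))) + 28501 = (-2 + (-3 + (1*(⅕))² + 6*(1*(⅕)))² + √(-22 + (-3 + (1*(⅕))² + 6*(1*(⅕)))) + 63*(-3 + (1*(⅕))² + 6*(1*(⅕)))) + 28501 = (-2 + (-3 + (⅕)² + 6*(⅕))² + √(-22 + (-3 + (⅕)² + 6*(⅕))) + 63*(-3 + (⅕)² + 6*(⅕))) + 28501 = (-2 + (-3 + 1/25 + 6/5)² + √(-22 + (-3 + 1/25 + 6/5)) + 63*(-3 + 1/25 + 6/5)) + 28501 = (-2 + (-44/25)² + √(-22 - 44/25) + 63*(-44/25)) + 28501 = (-2 + 1936/625 + √(-594/25) - 2772/25) + 28501 = (-2 + 1936/625 + 3*I*√66/5 - 2772/25) + 28501 = (-68614/625 + 3*I*√66/5) + 28501 = 17744511/625 + 3*I*√66/5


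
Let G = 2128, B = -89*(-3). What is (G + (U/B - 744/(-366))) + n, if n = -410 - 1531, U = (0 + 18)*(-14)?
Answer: 1021135/5429 ≈ 188.09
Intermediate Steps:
U = -252 (U = 18*(-14) = -252)
B = 267
n = -1941
(G + (U/B - 744/(-366))) + n = (2128 + (-252/267 - 744/(-366))) - 1941 = (2128 + (-252*1/267 - 744*(-1/366))) - 1941 = (2128 + (-84/89 + 124/61)) - 1941 = (2128 + 5912/5429) - 1941 = 11558824/5429 - 1941 = 1021135/5429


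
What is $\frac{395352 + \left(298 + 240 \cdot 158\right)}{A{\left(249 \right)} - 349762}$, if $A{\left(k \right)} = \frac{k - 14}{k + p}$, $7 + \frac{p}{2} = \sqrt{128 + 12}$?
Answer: $- \frac{1657944322166570}{1337463955257317} + \frac{81511160 \sqrt{35}}{1337463955257317} \approx -1.2396$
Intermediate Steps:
$p = -14 + 4 \sqrt{35}$ ($p = -14 + 2 \sqrt{128 + 12} = -14 + 2 \sqrt{140} = -14 + 2 \cdot 2 \sqrt{35} = -14 + 4 \sqrt{35} \approx 9.6643$)
$A{\left(k \right)} = \frac{-14 + k}{-14 + k + 4 \sqrt{35}}$ ($A{\left(k \right)} = \frac{k - 14}{k - \left(14 - 4 \sqrt{35}\right)} = \frac{-14 + k}{-14 + k + 4 \sqrt{35}}$)
$\frac{395352 + \left(298 + 240 \cdot 158\right)}{A{\left(249 \right)} - 349762} = \frac{395352 + \left(298 + 240 \cdot 158\right)}{\frac{-14 + 249}{-14 + 249 + 4 \sqrt{35}} - 349762} = \frac{395352 + \left(298 + 37920\right)}{\frac{1}{235 + 4 \sqrt{35}} \cdot 235 - 349762} = \frac{395352 + 38218}{\frac{235}{235 + 4 \sqrt{35}} - 349762} = \frac{433570}{-349762 + \frac{235}{235 + 4 \sqrt{35}}}$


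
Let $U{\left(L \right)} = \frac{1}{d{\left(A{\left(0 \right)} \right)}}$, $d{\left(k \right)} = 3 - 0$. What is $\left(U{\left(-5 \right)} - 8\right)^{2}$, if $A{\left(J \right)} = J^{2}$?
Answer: $\frac{529}{9} \approx 58.778$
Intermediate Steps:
$d{\left(k \right)} = 3$ ($d{\left(k \right)} = 3 + 0 = 3$)
$U{\left(L \right)} = \frac{1}{3}$
$\left(U{\left(-5 \right)} - 8\right)^{2} = \left(\frac{1}{3} - 8\right)^{2} = \left(- \frac{23}{3}\right)^{2} = \frac{529}{9}$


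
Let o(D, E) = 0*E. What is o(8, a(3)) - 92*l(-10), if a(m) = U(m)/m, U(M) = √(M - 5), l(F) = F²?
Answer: -9200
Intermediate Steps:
U(M) = √(-5 + M)
a(m) = √(-5 + m)/m
o(D, E) = 0
o(8, a(3)) - 92*l(-10) = 0 - 92*(-10)² = 0 - 92*100 = 0 - 9200 = -9200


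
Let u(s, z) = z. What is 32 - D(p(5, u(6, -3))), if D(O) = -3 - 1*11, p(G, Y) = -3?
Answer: 46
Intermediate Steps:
D(O) = -14 (D(O) = -3 - 11 = -14)
32 - D(p(5, u(6, -3))) = 32 - 1*(-14) = 32 + 14 = 46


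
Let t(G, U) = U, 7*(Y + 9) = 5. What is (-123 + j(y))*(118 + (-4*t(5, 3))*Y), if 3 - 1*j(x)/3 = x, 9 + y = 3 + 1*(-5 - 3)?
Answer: -109584/7 ≈ -15655.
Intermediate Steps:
Y = -58/7 (Y = -9 + (1/7)*5 = -9 + 5/7 = -58/7 ≈ -8.2857)
y = -14 (y = -9 + (3 + 1*(-5 - 3)) = -9 + (3 + 1*(-8)) = -9 + (3 - 8) = -9 - 5 = -14)
j(x) = 9 - 3*x
(-123 + j(y))*(118 + (-4*t(5, 3))*Y) = (-123 + (9 - 3*(-14)))*(118 - 4*3*(-58/7)) = (-123 + (9 + 42))*(118 - 12*(-58/7)) = (-123 + 51)*(118 + 696/7) = -72*1522/7 = -109584/7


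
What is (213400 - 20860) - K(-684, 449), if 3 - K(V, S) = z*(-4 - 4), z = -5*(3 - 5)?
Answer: 192457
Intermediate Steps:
z = 10 (z = -5*(-2) = 10)
K(V, S) = 83 (K(V, S) = 3 - 10*(-4 - 4) = 3 - 10*(-8) = 3 - 1*(-80) = 3 + 80 = 83)
(213400 - 20860) - K(-684, 449) = (213400 - 20860) - 1*83 = 192540 - 83 = 192457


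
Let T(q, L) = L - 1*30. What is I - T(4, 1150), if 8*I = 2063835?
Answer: 2054875/8 ≈ 2.5686e+5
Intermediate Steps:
I = 2063835/8 (I = (⅛)*2063835 = 2063835/8 ≈ 2.5798e+5)
T(q, L) = -30 + L (T(q, L) = L - 30 = -30 + L)
I - T(4, 1150) = 2063835/8 - (-30 + 1150) = 2063835/8 - 1*1120 = 2063835/8 - 1120 = 2054875/8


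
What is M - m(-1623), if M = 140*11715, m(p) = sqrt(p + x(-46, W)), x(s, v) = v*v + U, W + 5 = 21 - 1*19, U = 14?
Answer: 1640100 - 40*I ≈ 1.6401e+6 - 40.0*I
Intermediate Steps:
W = -3 (W = -5 + (21 - 1*19) = -5 + (21 - 19) = -5 + 2 = -3)
x(s, v) = 14 + v**2 (x(s, v) = v*v + 14 = v**2 + 14 = 14 + v**2)
m(p) = sqrt(23 + p) (m(p) = sqrt(p + (14 + (-3)**2)) = sqrt(p + (14 + 9)) = sqrt(p + 23) = sqrt(23 + p))
M = 1640100
M - m(-1623) = 1640100 - sqrt(23 - 1623) = 1640100 - sqrt(-1600) = 1640100 - 40*I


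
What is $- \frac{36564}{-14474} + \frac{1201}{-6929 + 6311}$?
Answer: $\frac{2606639}{4472466} \approx 0.58282$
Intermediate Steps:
$- \frac{36564}{-14474} + \frac{1201}{-6929 + 6311} = \left(-36564\right) \left(- \frac{1}{14474}\right) + \frac{1201}{-618} = \frac{18282}{7237} + 1201 \left(- \frac{1}{618}\right) = \frac{18282}{7237} - \frac{1201}{618} = \frac{2606639}{4472466}$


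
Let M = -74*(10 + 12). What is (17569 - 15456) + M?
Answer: 485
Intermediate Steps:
M = -1628 (M = -74*22 = -1628)
(17569 - 15456) + M = (17569 - 15456) - 1628 = 2113 - 1628 = 485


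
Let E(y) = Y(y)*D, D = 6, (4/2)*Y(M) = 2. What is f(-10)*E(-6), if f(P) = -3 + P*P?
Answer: 582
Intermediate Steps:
Y(M) = 1 (Y(M) = (½)*2 = 1)
f(P) = -3 + P²
E(y) = 6 (E(y) = 1*6 = 6)
f(-10)*E(-6) = (-3 + (-10)²)*6 = (-3 + 100)*6 = 97*6 = 582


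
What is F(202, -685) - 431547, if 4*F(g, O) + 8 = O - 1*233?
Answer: -863557/2 ≈ -4.3178e+5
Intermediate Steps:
F(g, O) = -241/4 + O/4 (F(g, O) = -2 + (O - 1*233)/4 = -2 + (O - 233)/4 = -2 + (-233 + O)/4 = -2 + (-233/4 + O/4) = -241/4 + O/4)
F(202, -685) - 431547 = (-241/4 + (¼)*(-685)) - 431547 = (-241/4 - 685/4) - 431547 = -463/2 - 431547 = -863557/2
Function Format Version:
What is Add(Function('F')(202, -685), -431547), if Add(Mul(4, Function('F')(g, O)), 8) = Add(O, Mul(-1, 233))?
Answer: Rational(-863557, 2) ≈ -4.3178e+5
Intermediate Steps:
Function('F')(g, O) = Add(Rational(-241, 4), Mul(Rational(1, 4), O)) (Function('F')(g, O) = Add(-2, Mul(Rational(1, 4), Add(O, Mul(-1, 233)))) = Add(-2, Mul(Rational(1, 4), Add(O, -233))) = Add(-2, Mul(Rational(1, 4), Add(-233, O))) = Add(-2, Add(Rational(-233, 4), Mul(Rational(1, 4), O))) = Add(Rational(-241, 4), Mul(Rational(1, 4), O)))
Add(Function('F')(202, -685), -431547) = Add(Add(Rational(-241, 4), Mul(Rational(1, 4), -685)), -431547) = Add(Add(Rational(-241, 4), Rational(-685, 4)), -431547) = Add(Rational(-463, 2), -431547) = Rational(-863557, 2)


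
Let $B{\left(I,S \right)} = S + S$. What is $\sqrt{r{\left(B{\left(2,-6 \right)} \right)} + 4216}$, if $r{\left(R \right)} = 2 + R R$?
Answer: $\sqrt{4362} \approx 66.045$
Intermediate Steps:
$B{\left(I,S \right)} = 2 S$
$r{\left(R \right)} = 2 + R^{2}$
$\sqrt{r{\left(B{\left(2,-6 \right)} \right)} + 4216} = \sqrt{\left(2 + \left(2 \left(-6\right)\right)^{2}\right) + 4216} = \sqrt{\left(2 + \left(-12\right)^{2}\right) + 4216} = \sqrt{\left(2 + 144\right) + 4216} = \sqrt{146 + 4216} = \sqrt{4362}$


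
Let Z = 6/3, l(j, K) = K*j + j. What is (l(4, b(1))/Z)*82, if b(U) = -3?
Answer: -328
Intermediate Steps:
l(j, K) = j + K*j
Z = 2 (Z = 6*(1/3) = 2)
(l(4, b(1))/Z)*82 = ((4*(1 - 3))/2)*82 = ((4*(-2))*(1/2))*82 = -8*1/2*82 = -4*82 = -328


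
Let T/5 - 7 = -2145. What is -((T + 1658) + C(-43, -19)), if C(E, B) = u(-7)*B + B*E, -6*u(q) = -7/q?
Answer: 49271/6 ≈ 8211.8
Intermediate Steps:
T = -10690 (T = 35 + 5*(-2145) = 35 - 10725 = -10690)
u(q) = 7/(6*q) (u(q) = -(-7)/(6*q) = 7/(6*q))
C(E, B) = -B/6 + B*E (C(E, B) = ((7/6)/(-7))*B + B*E = ((7/6)*(-1/7))*B + B*E = -B/6 + B*E)
-((T + 1658) + C(-43, -19)) = -((-10690 + 1658) - 19*(-1/6 - 43)) = -(-9032 - 19*(-259/6)) = -(-9032 + 4921/6) = -1*(-49271/6) = 49271/6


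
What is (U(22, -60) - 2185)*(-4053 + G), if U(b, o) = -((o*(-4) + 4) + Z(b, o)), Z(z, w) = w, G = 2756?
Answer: 3072593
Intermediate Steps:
U(b, o) = -4 + 3*o (U(b, o) = -((o*(-4) + 4) + o) = -((-4*o + 4) + o) = -((4 - 4*o) + o) = -(4 - 3*o) = -4 + 3*o)
(U(22, -60) - 2185)*(-4053 + G) = ((-4 + 3*(-60)) - 2185)*(-4053 + 2756) = ((-4 - 180) - 2185)*(-1297) = (-184 - 2185)*(-1297) = -2369*(-1297) = 3072593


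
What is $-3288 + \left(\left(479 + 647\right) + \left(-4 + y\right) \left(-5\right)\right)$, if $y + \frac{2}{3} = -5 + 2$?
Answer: $- \frac{6371}{3} \approx -2123.7$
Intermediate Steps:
$y = - \frac{11}{3}$ ($y = - \frac{2}{3} + \left(-5 + 2\right) = - \frac{2}{3} - 3 = - \frac{11}{3} \approx -3.6667$)
$-3288 + \left(\left(479 + 647\right) + \left(-4 + y\right) \left(-5\right)\right) = -3288 + \left(\left(479 + 647\right) + \left(-4 - \frac{11}{3}\right) \left(-5\right)\right) = -3288 + \left(1126 - - \frac{115}{3}\right) = -3288 + \left(1126 + \frac{115}{3}\right) = -3288 + \frac{3493}{3} = - \frac{6371}{3}$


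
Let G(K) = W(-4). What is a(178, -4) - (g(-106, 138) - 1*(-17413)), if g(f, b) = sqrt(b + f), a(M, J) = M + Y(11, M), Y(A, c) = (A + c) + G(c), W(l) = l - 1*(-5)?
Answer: -17045 - 4*sqrt(2) ≈ -17051.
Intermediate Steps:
W(l) = 5 + l (W(l) = l + 5 = 5 + l)
G(K) = 1 (G(K) = 5 - 4 = 1)
Y(A, c) = 1 + A + c (Y(A, c) = (A + c) + 1 = 1 + A + c)
a(M, J) = 12 + 2*M (a(M, J) = M + (1 + 11 + M) = M + (12 + M) = 12 + 2*M)
a(178, -4) - (g(-106, 138) - 1*(-17413)) = (12 + 2*178) - (sqrt(138 - 106) - 1*(-17413)) = (12 + 356) - (sqrt(32) + 17413) = 368 - (4*sqrt(2) + 17413) = 368 - (17413 + 4*sqrt(2)) = 368 + (-17413 - 4*sqrt(2)) = -17045 - 4*sqrt(2)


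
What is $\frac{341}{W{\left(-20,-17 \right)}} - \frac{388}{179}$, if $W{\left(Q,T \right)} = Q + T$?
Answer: $- \frac{75395}{6623} \approx -11.384$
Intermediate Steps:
$\frac{341}{W{\left(-20,-17 \right)}} - \frac{388}{179} = \frac{341}{-20 - 17} - \frac{388}{179} = \frac{341}{-37} - \frac{388}{179} = 341 \left(- \frac{1}{37}\right) - \frac{388}{179} = - \frac{341}{37} - \frac{388}{179} = - \frac{75395}{6623}$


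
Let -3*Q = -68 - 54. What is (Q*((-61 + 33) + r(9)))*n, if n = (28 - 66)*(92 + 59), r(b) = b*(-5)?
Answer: 51102628/3 ≈ 1.7034e+7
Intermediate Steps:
r(b) = -5*b
n = -5738 (n = -38*151 = -5738)
Q = 122/3 (Q = -(-68 - 54)/3 = -⅓*(-122) = 122/3 ≈ 40.667)
(Q*((-61 + 33) + r(9)))*n = (122*((-61 + 33) - 5*9)/3)*(-5738) = (122*(-28 - 45)/3)*(-5738) = ((122/3)*(-73))*(-5738) = -8906/3*(-5738) = 51102628/3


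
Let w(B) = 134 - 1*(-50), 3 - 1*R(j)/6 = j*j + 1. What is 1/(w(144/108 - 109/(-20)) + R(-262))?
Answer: -1/411668 ≈ -2.4291e-6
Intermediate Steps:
R(j) = 12 - 6*j**2 (R(j) = 18 - 6*(j*j + 1) = 18 - 6*(j**2 + 1) = 18 - 6*(1 + j**2) = 18 + (-6 - 6*j**2) = 12 - 6*j**2)
w(B) = 184 (w(B) = 134 + 50 = 184)
1/(w(144/108 - 109/(-20)) + R(-262)) = 1/(184 + (12 - 6*(-262)**2)) = 1/(184 + (12 - 6*68644)) = 1/(184 + (12 - 411864)) = 1/(184 - 411852) = 1/(-411668) = -1/411668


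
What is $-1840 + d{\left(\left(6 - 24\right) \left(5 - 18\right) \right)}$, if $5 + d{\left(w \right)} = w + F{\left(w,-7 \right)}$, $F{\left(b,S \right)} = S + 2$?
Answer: $-1616$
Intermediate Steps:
$F{\left(b,S \right)} = 2 + S$
$d{\left(w \right)} = -10 + w$ ($d{\left(w \right)} = -5 + \left(w + \left(2 - 7\right)\right) = -5 + \left(w - 5\right) = -5 + \left(-5 + w\right) = -10 + w$)
$-1840 + d{\left(\left(6 - 24\right) \left(5 - 18\right) \right)} = -1840 - \left(10 - \left(6 - 24\right) \left(5 - 18\right)\right) = -1840 - -224 = -1840 + \left(-10 + 234\right) = -1840 + 224 = -1616$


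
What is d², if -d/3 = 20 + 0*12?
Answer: 3600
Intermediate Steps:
d = -60 (d = -3*(20 + 0*12) = -3*(20 + 0) = -3*20 = -60)
d² = (-60)² = 3600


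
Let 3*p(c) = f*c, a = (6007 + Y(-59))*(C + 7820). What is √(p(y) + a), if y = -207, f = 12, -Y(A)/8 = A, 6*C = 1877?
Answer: √1896904770/6 ≈ 7258.9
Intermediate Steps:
C = 1877/6 (C = (⅙)*1877 = 1877/6 ≈ 312.83)
Y(A) = -8*A
a = 316155763/6 (a = (6007 - 8*(-59))*(1877/6 + 7820) = (6007 + 472)*(48797/6) = 6479*(48797/6) = 316155763/6 ≈ 5.2693e+7)
p(c) = 4*c (p(c) = (12*c)/3 = 4*c)
√(p(y) + a) = √(4*(-207) + 316155763/6) = √(-828 + 316155763/6) = √(316150795/6) = √1896904770/6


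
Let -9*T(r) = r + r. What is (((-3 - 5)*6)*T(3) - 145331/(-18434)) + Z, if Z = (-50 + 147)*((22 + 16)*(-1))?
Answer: -67212505/18434 ≈ -3646.1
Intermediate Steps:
T(r) = -2*r/9 (T(r) = -(r + r)/9 = -2*r/9)
Z = -3686 (Z = 97*(38*(-1)) = 97*(-38) = -3686)
(((-3 - 5)*6)*T(3) - 145331/(-18434)) + Z = (((-3 - 5)*6)*(-2/9*3) - 145331/(-18434)) - 3686 = (-8*6*(-⅔) - 145331*(-1/18434)) - 3686 = (-48*(-⅔) + 145331/18434) - 3686 = (32 + 145331/18434) - 3686 = 735219/18434 - 3686 = -67212505/18434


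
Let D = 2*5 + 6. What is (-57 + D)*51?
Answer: -2091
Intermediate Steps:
D = 16 (D = 10 + 6 = 16)
(-57 + D)*51 = (-57 + 16)*51 = -41*51 = -2091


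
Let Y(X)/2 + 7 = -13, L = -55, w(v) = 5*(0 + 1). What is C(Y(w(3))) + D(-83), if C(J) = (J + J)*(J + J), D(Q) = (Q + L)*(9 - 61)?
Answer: 13576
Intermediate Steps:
w(v) = 5 (w(v) = 5*1 = 5)
Y(X) = -40 (Y(X) = -14 + 2*(-13) = -14 - 26 = -40)
D(Q) = 2860 - 52*Q (D(Q) = (Q - 55)*(9 - 61) = (-55 + Q)*(-52) = 2860 - 52*Q)
C(J) = 4*J**2 (C(J) = (2*J)*(2*J) = 4*J**2)
C(Y(w(3))) + D(-83) = 4*(-40)**2 + (2860 - 52*(-83)) = 4*1600 + (2860 + 4316) = 6400 + 7176 = 13576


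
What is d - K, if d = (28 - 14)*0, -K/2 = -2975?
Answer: -5950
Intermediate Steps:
K = 5950 (K = -2*(-2975) = 5950)
d = 0 (d = 14*0 = 0)
d - K = 0 - 1*5950 = 0 - 5950 = -5950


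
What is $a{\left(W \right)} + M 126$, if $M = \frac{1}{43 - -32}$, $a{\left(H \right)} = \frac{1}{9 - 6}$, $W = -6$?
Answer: $\frac{151}{75} \approx 2.0133$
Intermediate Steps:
$a{\left(H \right)} = \frac{1}{3}$
$M = \frac{1}{75}$ ($M = \frac{1}{43 + 32} = \frac{1}{75} \approx 0.013333$)
$a{\left(W \right)} + M 126 = \frac{1}{3} + \frac{1}{75} \cdot 126 = \frac{1}{3} + \frac{42}{25} = \frac{151}{75}$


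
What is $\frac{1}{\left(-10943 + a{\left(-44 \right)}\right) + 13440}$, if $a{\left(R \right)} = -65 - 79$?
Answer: $\frac{1}{2353} \approx 0.00042499$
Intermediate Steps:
$a{\left(R \right)} = -144$
$\frac{1}{\left(-10943 + a{\left(-44 \right)}\right) + 13440} = \frac{1}{\left(-10943 - 144\right) + 13440} = \frac{1}{-11087 + 13440} = \frac{1}{2353}$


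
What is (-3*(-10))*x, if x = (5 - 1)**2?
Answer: 480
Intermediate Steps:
x = 16 (x = 4**2 = 16)
(-3*(-10))*x = -3*(-10)*16 = 30*16 = 480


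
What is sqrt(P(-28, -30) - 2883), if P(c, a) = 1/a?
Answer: I*sqrt(2594730)/30 ≈ 53.694*I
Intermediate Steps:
sqrt(P(-28, -30) - 2883) = sqrt(1/(-30) - 2883) = sqrt(-1/30 - 2883) = sqrt(-86491/30) = I*sqrt(2594730)/30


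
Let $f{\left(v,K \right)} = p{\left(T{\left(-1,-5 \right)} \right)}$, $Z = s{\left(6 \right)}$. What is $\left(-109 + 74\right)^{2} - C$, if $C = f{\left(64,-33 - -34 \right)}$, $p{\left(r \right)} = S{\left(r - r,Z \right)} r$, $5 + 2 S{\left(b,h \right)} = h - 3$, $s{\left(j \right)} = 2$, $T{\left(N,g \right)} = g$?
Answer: $1210$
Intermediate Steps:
$Z = 2$
$S{\left(b,h \right)} = -4 + \frac{h}{2}$ ($S{\left(b,h \right)} = - \frac{5}{2} + \frac{h - 3}{2} = - \frac{5}{2} + \frac{-3 + h}{2} = - \frac{5}{2} + \left(- \frac{3}{2} + \frac{h}{2}\right) = -4 + \frac{h}{2}$)
$p{\left(r \right)} = - 3 r$ ($p{\left(r \right)} = \left(-4 + \frac{1}{2} \cdot 2\right) r = \left(-4 + 1\right) r = - 3 r$)
$f{\left(v,K \right)} = 15$ ($f{\left(v,K \right)} = \left(-3\right) \left(-5\right) = 15$)
$C = 15$
$\left(-109 + 74\right)^{2} - C = \left(-109 + 74\right)^{2} - 15 = \left(-35\right)^{2} - 15 = 1225 - 15 = 1210$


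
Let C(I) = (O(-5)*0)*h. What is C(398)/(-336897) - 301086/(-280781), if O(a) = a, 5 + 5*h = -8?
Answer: 301086/280781 ≈ 1.0723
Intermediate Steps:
h = -13/5 (h = -1 + (⅕)*(-8) = -1 - 8/5 = -13/5 ≈ -2.6000)
C(I) = 0 (C(I) = -5*0*(-13/5) = 0*(-13/5) = 0)
C(398)/(-336897) - 301086/(-280781) = 0/(-336897) - 301086/(-280781) = 0*(-1/336897) - 301086*(-1/280781) = 0 + 301086/280781 = 301086/280781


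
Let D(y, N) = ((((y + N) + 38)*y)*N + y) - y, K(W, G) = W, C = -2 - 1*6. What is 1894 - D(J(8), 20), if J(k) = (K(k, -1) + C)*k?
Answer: 1894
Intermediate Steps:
C = -8 (C = -2 - 6 = -8)
J(k) = k*(-8 + k) (J(k) = (k - 8)*k = (-8 + k)*k = k*(-8 + k))
D(y, N) = N*y*(38 + N + y) (D(y, N) = ((((N + y) + 38)*y)*N + y) - y = (((38 + N + y)*y)*N + y) - y = ((y*(38 + N + y))*N + y) - y = (N*y*(38 + N + y) + y) - y = (y + N*y*(38 + N + y)) - y = N*y*(38 + N + y))
1894 - D(J(8), 20) = 1894 - 20*8*(-8 + 8)*(38 + 20 + 8*(-8 + 8)) = 1894 - 20*8*0*(38 + 20 + 8*0) = 1894 - 20*0*(38 + 20 + 0) = 1894 - 20*0*58 = 1894 - 1*0 = 1894 + 0 = 1894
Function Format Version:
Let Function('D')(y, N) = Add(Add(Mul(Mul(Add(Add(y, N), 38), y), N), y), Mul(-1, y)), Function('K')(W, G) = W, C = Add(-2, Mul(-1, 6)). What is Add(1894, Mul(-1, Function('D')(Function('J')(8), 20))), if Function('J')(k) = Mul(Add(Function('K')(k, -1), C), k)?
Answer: 1894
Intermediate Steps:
C = -8 (C = Add(-2, -6) = -8)
Function('J')(k) = Mul(k, Add(-8, k)) (Function('J')(k) = Mul(Add(k, -8), k) = Mul(Add(-8, k), k) = Mul(k, Add(-8, k)))
Function('D')(y, N) = Mul(N, y, Add(38, N, y)) (Function('D')(y, N) = Add(Add(Mul(Mul(Add(Add(N, y), 38), y), N), y), Mul(-1, y)) = Add(Add(Mul(Mul(Add(38, N, y), y), N), y), Mul(-1, y)) = Add(Add(Mul(Mul(y, Add(38, N, y)), N), y), Mul(-1, y)) = Add(Add(Mul(N, y, Add(38, N, y)), y), Mul(-1, y)) = Add(Add(y, Mul(N, y, Add(38, N, y))), Mul(-1, y)) = Mul(N, y, Add(38, N, y)))
Add(1894, Mul(-1, Function('D')(Function('J')(8), 20))) = Add(1894, Mul(-1, Mul(20, Mul(8, Add(-8, 8)), Add(38, 20, Mul(8, Add(-8, 8)))))) = Add(1894, Mul(-1, Mul(20, Mul(8, 0), Add(38, 20, Mul(8, 0))))) = Add(1894, Mul(-1, Mul(20, 0, Add(38, 20, 0)))) = Add(1894, Mul(-1, Mul(20, 0, 58))) = Add(1894, Mul(-1, 0)) = Add(1894, 0) = 1894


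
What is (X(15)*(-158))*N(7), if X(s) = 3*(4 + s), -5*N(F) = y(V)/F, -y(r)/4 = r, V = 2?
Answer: -72048/35 ≈ -2058.5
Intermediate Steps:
y(r) = -4*r
N(F) = 8/(5*F) (N(F) = -(-4*2)/(5*F) = -(-8)/(5*F) = 8/(5*F))
X(s) = 12 + 3*s
(X(15)*(-158))*N(7) = ((12 + 3*15)*(-158))*((8/5)/7) = ((12 + 45)*(-158))*((8/5)*(⅐)) = (57*(-158))*(8/35) = -9006*8/35 = -72048/35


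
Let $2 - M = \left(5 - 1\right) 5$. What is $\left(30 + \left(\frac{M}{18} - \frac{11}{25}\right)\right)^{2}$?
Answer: $\frac{509796}{625} \approx 815.67$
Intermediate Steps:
$M = -18$ ($M = 2 - \left(5 - 1\right) 5 = 2 - 4 \cdot 5 = 2 - 20 = -18$)
$\left(30 + \left(\frac{M}{18} - \frac{11}{25}\right)\right)^{2} = \left(30 - \left(1 + \frac{11}{25}\right)\right)^{2} = \left(30 - \frac{36}{25}\right)^{2} = \left(\frac{714}{25}\right)^{2} = \frac{509796}{625}$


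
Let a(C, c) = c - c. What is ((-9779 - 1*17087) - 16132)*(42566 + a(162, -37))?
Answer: -1830252868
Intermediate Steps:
a(C, c) = 0
((-9779 - 1*17087) - 16132)*(42566 + a(162, -37)) = ((-9779 - 1*17087) - 16132)*(42566 + 0) = ((-9779 - 17087) - 16132)*42566 = (-26866 - 16132)*42566 = -42998*42566 = -1830252868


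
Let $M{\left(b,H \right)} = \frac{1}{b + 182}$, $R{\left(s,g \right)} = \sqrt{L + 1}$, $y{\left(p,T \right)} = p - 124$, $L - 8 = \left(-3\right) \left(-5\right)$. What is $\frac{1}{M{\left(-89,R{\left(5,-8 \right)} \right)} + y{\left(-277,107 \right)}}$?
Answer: $- \frac{93}{37292} \approx -0.0024938$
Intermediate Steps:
$L = 23$ ($L = 8 - -15 = 8 + 15 = 23$)
$y{\left(p,T \right)} = -124 + p$
$R{\left(s,g \right)} = 2 \sqrt{6}$ ($R{\left(s,g \right)} = \sqrt{23 + 1} = \sqrt{24} = 2 \sqrt{6}$)
$M{\left(b,H \right)} = \frac{1}{182 + b}$
$\frac{1}{M{\left(-89,R{\left(5,-8 \right)} \right)} + y{\left(-277,107 \right)}} = \frac{1}{\frac{1}{182 - 89} - 401} = \frac{1}{\frac{1}{93} - 401} = \frac{1}{- \frac{37292}{93}} = - \frac{93}{37292}$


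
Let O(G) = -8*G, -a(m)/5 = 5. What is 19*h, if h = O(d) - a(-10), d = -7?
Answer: 1539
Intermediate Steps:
a(m) = -25 (a(m) = -5*5 = -25)
h = 81 (h = -8*(-7) - 1*(-25) = 56 + 25 = 81)
19*h = 19*81 = 1539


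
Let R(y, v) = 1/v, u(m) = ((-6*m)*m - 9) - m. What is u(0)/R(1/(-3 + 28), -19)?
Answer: 171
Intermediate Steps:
u(m) = -9 - m - 6*m² (u(m) = (-6*m² - 9) - m = (-9 - 6*m²) - m = -9 - m - 6*m²)
u(0)/R(1/(-3 + 28), -19) = (-9 - 1*0 - 6*0²)/(1/(-19)) = (-9 + 0 - 6*0)/(-1/19) = (-9 + 0 + 0)*(-19) = -9*(-19) = 171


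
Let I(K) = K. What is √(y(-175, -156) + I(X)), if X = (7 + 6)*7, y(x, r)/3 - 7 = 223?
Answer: √781 ≈ 27.946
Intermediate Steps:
y(x, r) = 690 (y(x, r) = 21 + 3*223 = 21 + 669 = 690)
X = 91 (X = 13*7 = 91)
√(y(-175, -156) + I(X)) = √(690 + 91) = √781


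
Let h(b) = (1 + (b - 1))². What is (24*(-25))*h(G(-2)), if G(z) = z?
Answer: -2400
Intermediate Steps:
h(b) = b² (h(b) = (1 + (-1 + b))² = b²)
(24*(-25))*h(G(-2)) = (24*(-25))*(-2)² = -600*4 = -2400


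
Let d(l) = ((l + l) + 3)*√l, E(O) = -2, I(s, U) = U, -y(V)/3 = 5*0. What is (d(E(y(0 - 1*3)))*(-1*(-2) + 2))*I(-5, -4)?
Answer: 16*I*√2 ≈ 22.627*I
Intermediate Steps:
y(V) = 0 (y(V) = -15*0 = -3*0 = 0)
d(l) = √l*(3 + 2*l) (d(l) = (2*l + 3)*√l = (3 + 2*l)*√l = √l*(3 + 2*l))
(d(E(y(0 - 1*3)))*(-1*(-2) + 2))*I(-5, -4) = ((√(-2)*(3 + 2*(-2)))*(-1*(-2) + 2))*(-4) = (((I*√2)*(3 - 4))*(2 + 2))*(-4) = (((I*√2)*(-1))*4)*(-4) = (-I*√2*4)*(-4) = -4*I*√2*(-4) = 16*I*√2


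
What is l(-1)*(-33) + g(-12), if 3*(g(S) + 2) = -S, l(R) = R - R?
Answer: 2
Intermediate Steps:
l(R) = 0
g(S) = -2 - S/3 (g(S) = -2 + (-S)/3 = -2 - S/3)
l(-1)*(-33) + g(-12) = 0*(-33) + (-2 - ⅓*(-12)) = 0 + (-2 + 4) = 0 + 2 = 2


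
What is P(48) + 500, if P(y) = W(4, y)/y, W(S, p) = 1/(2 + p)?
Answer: 1200001/2400 ≈ 500.00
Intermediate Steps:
P(y) = 1/(y*(2 + y)) (P(y) = 1/((2 + y)*y) = 1/(y*(2 + y)))
P(48) + 500 = 1/(48*(2 + 48)) + 500 = (1/48)/50 + 500 = (1/48)*(1/50) + 500 = 1/2400 + 500 = 1200001/2400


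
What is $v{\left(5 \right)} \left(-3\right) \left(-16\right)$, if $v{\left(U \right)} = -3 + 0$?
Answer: $-144$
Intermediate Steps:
$v{\left(U \right)} = -3$
$v{\left(5 \right)} \left(-3\right) \left(-16\right) = \left(-3\right) \left(-3\right) \left(-16\right) = 9 \left(-16\right) = -144$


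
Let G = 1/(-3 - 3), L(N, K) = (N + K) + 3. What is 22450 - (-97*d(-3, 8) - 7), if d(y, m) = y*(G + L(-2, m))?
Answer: 39773/2 ≈ 19887.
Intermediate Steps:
L(N, K) = 3 + K + N (L(N, K) = (K + N) + 3 = 3 + K + N)
G = -⅙ (G = 1/(-6) = -⅙ ≈ -0.16667)
d(y, m) = y*(⅚ + m) (d(y, m) = y*(-⅙ + (3 + m - 2)) = y*(-⅙ + (1 + m)) = y*(⅚ + m))
22450 - (-97*d(-3, 8) - 7) = 22450 - (-97*(-3)*(5 + 6*8)/6 - 7) = 22450 - (-97*(-3)*(5 + 48)/6 - 7) = 22450 - (-97*(-3)*53/6 - 7) = 22450 - (-97*(-53/2) - 7) = 22450 - (5141/2 - 7) = 22450 - 1*5127/2 = 22450 - 5127/2 = 39773/2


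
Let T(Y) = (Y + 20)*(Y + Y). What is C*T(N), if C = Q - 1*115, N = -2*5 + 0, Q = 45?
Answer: 14000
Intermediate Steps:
N = -10 (N = -10 + 0 = -10)
T(Y) = 2*Y*(20 + Y) (T(Y) = (20 + Y)*(2*Y) = 2*Y*(20 + Y))
C = -70 (C = 45 - 1*115 = 45 - 115 = -70)
C*T(N) = -140*(-10)*(20 - 10) = -140*(-10)*10 = -70*(-200) = 14000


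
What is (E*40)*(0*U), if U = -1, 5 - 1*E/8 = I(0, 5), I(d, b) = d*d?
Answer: 0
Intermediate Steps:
I(d, b) = d**2
E = 40 (E = 40 - 8*0**2 = 40 - 8*0 = 40 + 0 = 40)
(E*40)*(0*U) = (40*40)*(0*(-1)) = 1600*0 = 0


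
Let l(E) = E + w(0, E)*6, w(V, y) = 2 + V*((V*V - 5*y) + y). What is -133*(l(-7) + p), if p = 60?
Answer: -8645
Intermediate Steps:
w(V, y) = 2 + V*(V**2 - 4*y) (w(V, y) = 2 + V*((V**2 - 5*y) + y) = 2 + V*(V**2 - 4*y))
l(E) = 12 + E (l(E) = E + (2 + 0**3 - 4*0*E)*6 = E + (2 + 0 + 0)*6 = E + 2*6 = E + 12 = 12 + E)
-133*(l(-7) + p) = -133*((12 - 7) + 60) = -133*(5 + 60) = -133*65 = -8645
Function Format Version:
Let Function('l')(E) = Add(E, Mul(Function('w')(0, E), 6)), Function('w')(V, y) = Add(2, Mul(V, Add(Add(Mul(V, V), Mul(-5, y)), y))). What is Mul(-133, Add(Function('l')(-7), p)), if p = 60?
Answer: -8645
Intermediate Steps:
Function('w')(V, y) = Add(2, Mul(V, Add(Pow(V, 2), Mul(-4, y)))) (Function('w')(V, y) = Add(2, Mul(V, Add(Add(Pow(V, 2), Mul(-5, y)), y))) = Add(2, Mul(V, Add(Pow(V, 2), Mul(-4, y)))))
Function('l')(E) = Add(12, E) (Function('l')(E) = Add(E, Mul(Add(2, Pow(0, 3), Mul(-4, 0, E)), 6)) = Add(E, Mul(Add(2, 0, 0), 6)) = Add(E, Mul(2, 6)) = Add(E, 12) = Add(12, E))
Mul(-133, Add(Function('l')(-7), p)) = Mul(-133, Add(Add(12, -7), 60)) = Mul(-133, Add(5, 60)) = Mul(-133, 65) = -8645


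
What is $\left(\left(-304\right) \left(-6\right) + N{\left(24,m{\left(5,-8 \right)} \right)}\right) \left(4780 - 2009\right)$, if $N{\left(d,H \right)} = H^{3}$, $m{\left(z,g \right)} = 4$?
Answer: $5231648$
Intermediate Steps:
$\left(\left(-304\right) \left(-6\right) + N{\left(24,m{\left(5,-8 \right)} \right)}\right) \left(4780 - 2009\right) = \left(\left(-304\right) \left(-6\right) + 4^{3}\right) \left(4780 - 2009\right) = \left(1824 + 64\right) 2771 = 1888 \cdot 2771 = 5231648$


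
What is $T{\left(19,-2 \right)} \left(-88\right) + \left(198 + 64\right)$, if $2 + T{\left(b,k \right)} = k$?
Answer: $614$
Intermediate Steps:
$T{\left(b,k \right)} = -2 + k$
$T{\left(19,-2 \right)} \left(-88\right) + \left(198 + 64\right) = \left(-2 - 2\right) \left(-88\right) + \left(198 + 64\right) = \left(-4\right) \left(-88\right) + 262 = 352 + 262 = 614$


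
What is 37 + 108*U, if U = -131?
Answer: -14111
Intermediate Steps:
37 + 108*U = 37 + 108*(-131) = 37 - 14148 = -14111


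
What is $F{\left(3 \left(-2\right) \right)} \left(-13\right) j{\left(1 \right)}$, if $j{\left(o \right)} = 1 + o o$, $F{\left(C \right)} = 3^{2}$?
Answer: $-234$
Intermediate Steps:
$F{\left(C \right)} = 9$
$j{\left(o \right)} = 1 + o^{2}$
$F{\left(3 \left(-2\right) \right)} \left(-13\right) j{\left(1 \right)} = 9 \left(-13\right) \left(1 + 1^{2}\right) = - 117 \left(1 + 1\right) = \left(-117\right) 2 = -234$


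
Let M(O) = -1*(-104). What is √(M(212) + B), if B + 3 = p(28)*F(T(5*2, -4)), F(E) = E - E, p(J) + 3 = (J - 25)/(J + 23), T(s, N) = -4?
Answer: √101 ≈ 10.050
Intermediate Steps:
p(J) = -3 + (-25 + J)/(23 + J) (p(J) = -3 + (J - 25)/(J + 23) = -3 + (-25 + J)/(23 + J))
F(E) = 0
B = -3 (B = -3 + (2*(-47 - 1*28)/(23 + 28))*0 = -3 + (2*(-47 - 28)/51)*0 = -3 + (2*(1/51)*(-75))*0 = -3 - 50/17*0 = -3 + 0 = -3)
M(O) = 104
√(M(212) + B) = √(104 - 3) = √101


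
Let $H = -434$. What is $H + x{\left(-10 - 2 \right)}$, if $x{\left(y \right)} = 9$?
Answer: $-425$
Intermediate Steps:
$H + x{\left(-10 - 2 \right)} = -434 + 9 = -425$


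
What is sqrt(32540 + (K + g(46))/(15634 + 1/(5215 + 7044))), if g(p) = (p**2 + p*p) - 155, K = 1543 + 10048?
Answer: 12*sqrt(8300776903522961326)/191657207 ≈ 180.39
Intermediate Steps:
K = 11591
g(p) = -155 + 2*p**2 (g(p) = (p**2 + p**2) - 155 = 2*p**2 - 155 = -155 + 2*p**2)
sqrt(32540 + (K + g(46))/(15634 + 1/(5215 + 7044))) = sqrt(32540 + (11591 + (-155 + 2*46**2))/(15634 + 1/(5215 + 7044))) = sqrt(32540 + (11591 + (-155 + 2*2116))/(15634 + 1/12259)) = sqrt(32540 + (11591 + (-155 + 4232))/(15634 + 1/12259)) = sqrt(32540 + (11591 + 4077)/(191657207/12259)) = sqrt(32540 + 15668*(12259/191657207)) = sqrt(32540 + 192074012/191657207) = sqrt(6236717589792/191657207) = 12*sqrt(8300776903522961326)/191657207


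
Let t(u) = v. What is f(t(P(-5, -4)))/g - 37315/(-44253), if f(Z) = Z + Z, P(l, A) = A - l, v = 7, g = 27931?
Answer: 1042864807/1236030543 ≈ 0.84372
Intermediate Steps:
t(u) = 7
f(Z) = 2*Z
f(t(P(-5, -4)))/g - 37315/(-44253) = (2*7)/27931 - 37315/(-44253) = 14*(1/27931) - 37315*(-1/44253) = 14/27931 + 37315/44253 = 1042864807/1236030543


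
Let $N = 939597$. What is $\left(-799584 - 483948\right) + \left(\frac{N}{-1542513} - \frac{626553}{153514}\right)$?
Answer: $- \frac{101312691662563457}{78932446894} \approx -1.2835 \cdot 10^{6}$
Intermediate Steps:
$\left(-799584 - 483948\right) + \left(\frac{N}{-1542513} - \frac{626553}{153514}\right) = \left(-799584 - 483948\right) + \left(\frac{939597}{-1542513} - \frac{626553}{153514}\right) = -1283532 + \left(939597 \left(- \frac{1}{1542513}\right) - \frac{626553}{153514}\right) = -1283532 - \frac{370235813849}{78932446894} = - \frac{101312691662563457}{78932446894}$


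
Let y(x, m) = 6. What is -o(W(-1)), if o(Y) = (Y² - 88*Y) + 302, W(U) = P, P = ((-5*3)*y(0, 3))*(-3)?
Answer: -49442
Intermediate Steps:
P = 270 (P = (-5*3*6)*(-3) = -15*6*(-3) = -90*(-3) = 270)
W(U) = 270
o(Y) = 302 + Y² - 88*Y
-o(W(-1)) = -(302 + 270² - 88*270) = -(302 + 72900 - 23760) = -1*49442 = -49442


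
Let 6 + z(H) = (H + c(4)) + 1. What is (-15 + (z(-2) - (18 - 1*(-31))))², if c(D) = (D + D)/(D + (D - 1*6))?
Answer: 4489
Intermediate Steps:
c(D) = 2*D/(-6 + 2*D) (c(D) = (2*D)/(D + (D - 6)) = (2*D)/(D + (-6 + D)) = (2*D)/(-6 + 2*D) = 2*D/(-6 + 2*D))
z(H) = -1 + H (z(H) = -6 + ((H + 4/(-3 + 4)) + 1) = -6 + ((H + 4/1) + 1) = -6 + ((H + 4*1) + 1) = -6 + ((H + 4) + 1) = -6 + ((4 + H) + 1) = -6 + (5 + H) = -1 + H)
(-15 + (z(-2) - (18 - 1*(-31))))² = (-15 + ((-1 - 2) - (18 - 1*(-31))))² = (-15 + (-3 - (18 + 31)))² = (-15 + (-3 - 1*49))² = (-15 + (-3 - 49))² = (-15 - 52)² = (-67)² = 4489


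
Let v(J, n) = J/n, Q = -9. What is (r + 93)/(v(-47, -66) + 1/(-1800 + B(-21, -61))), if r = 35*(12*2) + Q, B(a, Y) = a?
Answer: 37017288/28507 ≈ 1298.5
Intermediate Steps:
r = 831 (r = 35*(12*2) - 9 = 35*24 - 9 = 840 - 9 = 831)
(r + 93)/(v(-47, -66) + 1/(-1800 + B(-21, -61))) = (831 + 93)/(-47/(-66) + 1/(-1800 - 21)) = 924/(-47*(-1/66) + 1/(-1821)) = 924/(47/66 - 1/1821) = 924/(28507/40062) = 924*(40062/28507) = 37017288/28507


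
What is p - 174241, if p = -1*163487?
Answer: -337728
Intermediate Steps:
p = -163487
p - 174241 = -163487 - 174241 = -337728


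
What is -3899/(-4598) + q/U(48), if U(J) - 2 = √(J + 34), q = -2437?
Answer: 11357387/179322 - 2437*√82/78 ≈ -219.59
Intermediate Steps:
U(J) = 2 + √(34 + J) (U(J) = 2 + √(J + 34) = 2 + √(34 + J))
-3899/(-4598) + q/U(48) = -3899/(-4598) - 2437/(2 + √(34 + 48)) = -3899*(-1/4598) - 2437/(2 + √82) = 3899/4598 - 2437/(2 + √82)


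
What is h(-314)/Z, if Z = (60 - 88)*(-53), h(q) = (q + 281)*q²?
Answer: -813417/371 ≈ -2192.5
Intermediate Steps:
h(q) = q²*(281 + q) (h(q) = (281 + q)*q² = q²*(281 + q))
Z = 1484 (Z = -28*(-53) = 1484)
h(-314)/Z = ((-314)²*(281 - 314))/1484 = (98596*(-33))*(1/1484) = -3253668*1/1484 = -813417/371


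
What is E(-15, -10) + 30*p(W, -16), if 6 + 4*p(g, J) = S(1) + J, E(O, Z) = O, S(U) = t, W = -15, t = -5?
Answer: -435/2 ≈ -217.50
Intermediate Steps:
S(U) = -5
p(g, J) = -11/4 + J/4 (p(g, J) = -3/2 + (-5 + J)/4 = -3/2 + (-5/4 + J/4) = -11/4 + J/4)
E(-15, -10) + 30*p(W, -16) = -15 + 30*(-11/4 + (¼)*(-16)) = -15 + 30*(-11/4 - 4) = -15 + 30*(-27/4) = -15 - 405/2 = -435/2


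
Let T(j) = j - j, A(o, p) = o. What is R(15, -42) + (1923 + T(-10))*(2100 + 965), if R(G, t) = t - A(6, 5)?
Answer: 5893947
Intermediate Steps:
R(G, t) = -6 + t (R(G, t) = t - 1*6 = t - 6 = -6 + t)
T(j) = 0
R(15, -42) + (1923 + T(-10))*(2100 + 965) = (-6 - 42) + (1923 + 0)*(2100 + 965) = -48 + 1923*3065 = -48 + 5893995 = 5893947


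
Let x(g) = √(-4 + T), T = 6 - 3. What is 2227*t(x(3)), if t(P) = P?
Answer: 2227*I ≈ 2227.0*I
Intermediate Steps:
T = 3
x(g) = I (x(g) = √(-4 + 3) = √(-1) = I)
2227*t(x(3)) = 2227*I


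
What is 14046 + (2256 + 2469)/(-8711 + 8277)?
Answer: 870177/62 ≈ 14035.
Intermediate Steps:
14046 + (2256 + 2469)/(-8711 + 8277) = 14046 + 4725/(-434) = 14046 + 4725*(-1/434) = 14046 - 675/62 = 870177/62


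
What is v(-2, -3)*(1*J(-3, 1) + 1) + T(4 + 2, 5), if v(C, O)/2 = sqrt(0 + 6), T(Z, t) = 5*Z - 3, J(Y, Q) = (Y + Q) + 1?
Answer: 27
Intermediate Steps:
J(Y, Q) = 1 + Q + Y (J(Y, Q) = (Q + Y) + 1 = 1 + Q + Y)
T(Z, t) = -3 + 5*Z
v(C, O) = 2*sqrt(6) (v(C, O) = 2*sqrt(0 + 6) = 2*sqrt(6))
v(-2, -3)*(1*J(-3, 1) + 1) + T(4 + 2, 5) = (2*sqrt(6))*(1*(1 + 1 - 3) + 1) + (-3 + 5*(4 + 2)) = (2*sqrt(6))*(1*(-1) + 1) + (-3 + 5*6) = (2*sqrt(6))*(-1 + 1) + (-3 + 30) = (2*sqrt(6))*0 + 27 = 0 + 27 = 27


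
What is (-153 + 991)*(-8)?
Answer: -6704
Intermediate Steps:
(-153 + 991)*(-8) = 838*(-8) = -6704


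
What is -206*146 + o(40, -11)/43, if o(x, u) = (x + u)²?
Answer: -1292427/43 ≈ -30056.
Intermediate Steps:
o(x, u) = (u + x)²
-206*146 + o(40, -11)/43 = -206*146 + (-11 + 40)²/43 = -30076 + 29²*(1/43) = -30076 + 841*(1/43) = -30076 + 841/43 = -1292427/43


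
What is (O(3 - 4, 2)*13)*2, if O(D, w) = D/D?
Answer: 26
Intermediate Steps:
O(D, w) = 1
(O(3 - 4, 2)*13)*2 = (1*13)*2 = 13*2 = 26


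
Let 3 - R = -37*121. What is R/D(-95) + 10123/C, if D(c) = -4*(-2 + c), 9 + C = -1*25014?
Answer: 27043829/2427231 ≈ 11.142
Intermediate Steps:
C = -25023 (C = -9 - 1*25014 = -9 - 25014 = -25023)
D(c) = 8 - 4*c
R = 4480 (R = 3 - (-37)*121 = 3 - 1*(-4477) = 3 + 4477 = 4480)
R/D(-95) + 10123/C = 4480/(8 - 4*(-95)) + 10123/(-25023) = 4480/(8 + 380) + 10123*(-1/25023) = 4480/388 - 10123/25023 = 4480*(1/388) - 10123/25023 = 1120/97 - 10123/25023 = 27043829/2427231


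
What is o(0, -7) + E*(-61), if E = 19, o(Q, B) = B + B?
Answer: -1173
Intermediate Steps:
o(Q, B) = 2*B
o(0, -7) + E*(-61) = 2*(-7) + 19*(-61) = -14 - 1159 = -1173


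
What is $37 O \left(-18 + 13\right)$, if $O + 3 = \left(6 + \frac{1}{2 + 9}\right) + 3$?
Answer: $- \frac{12395}{11} \approx -1126.8$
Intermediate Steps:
$O = \frac{67}{11}$ ($O = -3 + \left(\left(6 + \frac{1}{2 + 9}\right) + 3\right) = -3 + \left(\left(6 + \frac{1}{11}\right) + 3\right) = -3 + \left(\frac{67}{11} + 3\right) = -3 + \frac{100}{11} = \frac{67}{11} \approx 6.0909$)
$37 O \left(-18 + 13\right) = 37 \cdot \frac{67}{11} \left(-18 + 13\right) = \frac{2479}{11} \left(-5\right) = - \frac{12395}{11}$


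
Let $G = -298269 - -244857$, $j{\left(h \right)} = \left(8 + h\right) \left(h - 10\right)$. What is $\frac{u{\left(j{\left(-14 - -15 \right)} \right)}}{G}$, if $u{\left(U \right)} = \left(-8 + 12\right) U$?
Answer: $\frac{27}{4451} \approx 0.0060661$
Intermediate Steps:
$j{\left(h \right)} = \left(-10 + h\right) \left(8 + h\right)$ ($j{\left(h \right)} = \left(8 + h\right) \left(-10 + h\right) = \left(-10 + h\right) \left(8 + h\right)$)
$u{\left(U \right)} = 4 U$
$G = -53412$ ($G = -298269 + 244857 = -53412$)
$\frac{u{\left(j{\left(-14 - -15 \right)} \right)}}{G} = \frac{4 \left(-80 + \left(-14 - -15\right)^{2} - 2 \left(-14 - -15\right)\right)}{-53412} = 4 \left(-80 + \left(-14 + 15\right)^{2} - 2 \left(-14 + 15\right)\right) \left(- \frac{1}{53412}\right) = 4 \left(-80 + 1^{2} - 2\right) \left(- \frac{1}{53412}\right) = 4 \left(-80 + 1 - 2\right) \left(- \frac{1}{53412}\right) = 4 \left(-81\right) \left(- \frac{1}{53412}\right) = \left(-324\right) \left(- \frac{1}{53412}\right) = \frac{27}{4451}$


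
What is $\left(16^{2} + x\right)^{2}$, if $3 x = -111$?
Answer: $47961$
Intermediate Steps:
$x = -37$ ($x = \frac{1}{3} \left(-111\right) = -37$)
$\left(16^{2} + x\right)^{2} = \left(16^{2} - 37\right)^{2} = \left(256 - 37\right)^{2} = 219^{2} = 47961$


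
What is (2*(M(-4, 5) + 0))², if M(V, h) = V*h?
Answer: 1600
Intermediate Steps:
(2*(M(-4, 5) + 0))² = (2*(-4*5 + 0))² = (2*(-20 + 0))² = (2*(-20))² = (-40)² = 1600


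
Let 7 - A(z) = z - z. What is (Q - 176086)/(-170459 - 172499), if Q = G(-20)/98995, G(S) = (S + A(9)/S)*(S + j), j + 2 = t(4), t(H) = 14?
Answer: 43579083518/84877818025 ≈ 0.51343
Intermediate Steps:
A(z) = 7 (A(z) = 7 - (z - z) = 7 - 1*0 = 7 + 0 = 7)
j = 12 (j = -2 + 14 = 12)
G(S) = (12 + S)*(S + 7/S) (G(S) = (S + 7/S)*(S + 12) = (S + 7/S)*(12 + S) = (12 + S)*(S + 7/S))
Q = 814/494975 (Q = (7 + (-20)² + 12*(-20) + 84/(-20))/98995 = (7 + 400 - 240 + 84*(-1/20))*(1/98995) = (7 + 400 - 240 - 21/5)*(1/98995) = (814/5)*(1/98995) = 814/494975 ≈ 0.0016445)
(Q - 176086)/(-170459 - 172499) = (814/494975 - 176086)/(-170459 - 172499) = -87158167036/494975/(-342958) = -87158167036/494975*(-1/342958) = 43579083518/84877818025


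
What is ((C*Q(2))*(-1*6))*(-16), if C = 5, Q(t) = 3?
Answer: 1440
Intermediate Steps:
((C*Q(2))*(-1*6))*(-16) = ((5*3)*(-1*6))*(-16) = (15*(-6))*(-16) = -90*(-16) = 1440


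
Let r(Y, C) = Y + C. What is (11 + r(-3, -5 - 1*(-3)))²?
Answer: 36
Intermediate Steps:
r(Y, C) = C + Y
(11 + r(-3, -5 - 1*(-3)))² = (11 + ((-5 - 1*(-3)) - 3))² = (11 + ((-5 + 3) - 3))² = (11 + (-2 - 3))² = (11 - 5)² = 6² = 36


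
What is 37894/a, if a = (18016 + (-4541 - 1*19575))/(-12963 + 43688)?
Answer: -23285863/122 ≈ -1.9087e+5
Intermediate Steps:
a = -244/1229 (a = (18016 + (-4541 - 19575))/30725 = (18016 - 24116)*(1/30725) = -6100*1/30725 = -244/1229 ≈ -0.19854)
37894/a = 37894/(-244/1229) = 37894*(-1229/244) = -23285863/122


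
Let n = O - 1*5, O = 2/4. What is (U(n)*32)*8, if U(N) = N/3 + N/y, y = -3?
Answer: 0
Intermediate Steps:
O = ½ (O = 2*(¼) = ½ ≈ 0.50000)
n = -9/2 (n = ½ - 1*5 = ½ - 5 = -9/2 ≈ -4.5000)
U(N) = 0 (U(N) = N/3 + N/(-3) = N*(⅓) + N*(-⅓) = N/3 - N/3 = 0)
(U(n)*32)*8 = (0*32)*8 = 0*8 = 0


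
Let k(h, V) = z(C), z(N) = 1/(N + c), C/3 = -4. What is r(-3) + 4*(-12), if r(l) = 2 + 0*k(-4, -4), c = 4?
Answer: -46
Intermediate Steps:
C = -12 (C = 3*(-4) = -12)
z(N) = 1/(4 + N) (z(N) = 1/(N + 4) = 1/(4 + N))
k(h, V) = -1/8 (k(h, V) = 1/(4 - 12) = 1/(-8) = -1/8)
r(l) = 2 (r(l) = 2 + 0*(-1/8) = 2 + 0 = 2)
r(-3) + 4*(-12) = 2 + 4*(-12) = 2 - 48 = -46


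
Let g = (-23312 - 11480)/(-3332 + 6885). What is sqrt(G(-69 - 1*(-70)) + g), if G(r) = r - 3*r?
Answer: I*sqrt(148863594)/3553 ≈ 3.434*I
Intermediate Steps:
G(r) = -2*r
g = -34792/3553 ≈ -9.7923
sqrt(G(-69 - 1*(-70)) + g) = sqrt(-2*(-69 - 1*(-70)) - 34792/3553) = sqrt(-2*(-69 + 70) - 34792/3553) = sqrt(-2*1 - 34792/3553) = sqrt(-2 - 34792/3553) = sqrt(-41898/3553) = I*sqrt(148863594)/3553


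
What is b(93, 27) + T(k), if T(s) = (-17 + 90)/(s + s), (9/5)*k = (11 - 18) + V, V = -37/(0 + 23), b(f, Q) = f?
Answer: 18781/220 ≈ 85.368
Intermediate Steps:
V = -37/23 ≈ -1.6087
k = -110/23 (k = 5*((11 - 18) - 37/23)/9 = 5*(-7 - 37/23)/9 = (5/9)*(-198/23) = -110/23 ≈ -4.7826)
T(s) = 73/(2*s) (T(s) = 73/((2*s)) = 73*(1/(2*s)) = 73/(2*s))
b(93, 27) + T(k) = 93 + 73/(2*(-110/23)) = 93 + (73/2)*(-23/110) = 93 - 1679/220 = 18781/220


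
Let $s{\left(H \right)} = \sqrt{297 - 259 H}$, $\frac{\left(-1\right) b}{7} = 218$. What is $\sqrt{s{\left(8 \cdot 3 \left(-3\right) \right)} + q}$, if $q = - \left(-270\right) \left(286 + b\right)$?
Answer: $\sqrt{-334800 + 3 \sqrt{2105}} \approx 578.5 i$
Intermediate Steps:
$b = -1526$ ($b = \left(-7\right) 218 = -1526$)
$q = -334800$ ($q = - \left(-270\right) \left(286 - 1526\right) = - \left(-270\right) \left(-1240\right) = \left(-1\right) 334800 = -334800$)
$\sqrt{s{\left(8 \cdot 3 \left(-3\right) \right)} + q} = \sqrt{\sqrt{297 - 259 \cdot 8 \cdot 3 \left(-3\right)} - 334800} = \sqrt{\sqrt{297 - 259 \cdot 24 \left(-3\right)} - 334800} = \sqrt{\sqrt{297 - -18648} - 334800} = \sqrt{\sqrt{297 + 18648} - 334800} = \sqrt{\sqrt{18945} - 334800} = \sqrt{3 \sqrt{2105} - 334800} = \sqrt{-334800 + 3 \sqrt{2105}}$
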